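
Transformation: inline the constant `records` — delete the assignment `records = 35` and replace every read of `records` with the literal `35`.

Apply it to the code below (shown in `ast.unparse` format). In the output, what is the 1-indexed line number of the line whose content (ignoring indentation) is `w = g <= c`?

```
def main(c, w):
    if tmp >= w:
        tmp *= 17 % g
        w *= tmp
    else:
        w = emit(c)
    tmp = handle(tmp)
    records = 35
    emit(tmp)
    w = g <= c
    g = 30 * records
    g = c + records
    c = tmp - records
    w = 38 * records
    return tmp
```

Transformed code:
def main(c, w):
    if tmp >= w:
        tmp *= 17 % g
        w *= tmp
    else:
        w = emit(c)
    tmp = handle(tmp)
    emit(tmp)
    w = g <= c
    g = 30 * 35
    g = c + 35
    c = tmp - 35
    w = 38 * 35
    return tmp

9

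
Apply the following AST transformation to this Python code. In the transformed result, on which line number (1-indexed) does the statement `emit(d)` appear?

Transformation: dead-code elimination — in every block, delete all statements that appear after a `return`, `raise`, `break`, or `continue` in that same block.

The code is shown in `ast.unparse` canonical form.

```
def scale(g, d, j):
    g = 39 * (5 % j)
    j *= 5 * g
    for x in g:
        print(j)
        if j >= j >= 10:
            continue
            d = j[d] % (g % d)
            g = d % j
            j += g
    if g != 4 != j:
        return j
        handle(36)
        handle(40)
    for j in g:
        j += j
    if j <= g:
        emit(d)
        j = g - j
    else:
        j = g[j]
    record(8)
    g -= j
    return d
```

13

Transformed code:
def scale(g, d, j):
    g = 39 * (5 % j)
    j *= 5 * g
    for x in g:
        print(j)
        if j >= j >= 10:
            continue
    if g != 4 != j:
        return j
    for j in g:
        j += j
    if j <= g:
        emit(d)
        j = g - j
    else:
        j = g[j]
    record(8)
    g -= j
    return d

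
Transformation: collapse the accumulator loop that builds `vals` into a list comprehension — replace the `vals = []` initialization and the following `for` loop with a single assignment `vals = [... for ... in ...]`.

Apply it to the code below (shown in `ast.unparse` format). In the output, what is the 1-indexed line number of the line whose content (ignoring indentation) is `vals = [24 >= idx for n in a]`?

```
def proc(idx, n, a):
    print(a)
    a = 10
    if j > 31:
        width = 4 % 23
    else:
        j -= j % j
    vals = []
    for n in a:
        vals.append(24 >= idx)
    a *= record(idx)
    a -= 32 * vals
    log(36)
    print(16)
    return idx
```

Transformed code:
def proc(idx, n, a):
    print(a)
    a = 10
    if j > 31:
        width = 4 % 23
    else:
        j -= j % j
    vals = [24 >= idx for n in a]
    a *= record(idx)
    a -= 32 * vals
    log(36)
    print(16)
    return idx

8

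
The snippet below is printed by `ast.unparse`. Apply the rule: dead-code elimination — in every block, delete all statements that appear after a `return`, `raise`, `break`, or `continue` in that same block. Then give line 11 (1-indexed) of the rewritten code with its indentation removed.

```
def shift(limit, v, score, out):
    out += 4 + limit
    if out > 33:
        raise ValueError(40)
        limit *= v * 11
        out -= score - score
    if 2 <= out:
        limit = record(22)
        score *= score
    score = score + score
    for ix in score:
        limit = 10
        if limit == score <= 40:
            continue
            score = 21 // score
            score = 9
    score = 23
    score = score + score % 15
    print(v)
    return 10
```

Transformed code:
def shift(limit, v, score, out):
    out += 4 + limit
    if out > 33:
        raise ValueError(40)
    if 2 <= out:
        limit = record(22)
        score *= score
    score = score + score
    for ix in score:
        limit = 10
        if limit == score <= 40:
            continue
    score = 23
    score = score + score % 15
    print(v)
    return 10

if limit == score <= 40:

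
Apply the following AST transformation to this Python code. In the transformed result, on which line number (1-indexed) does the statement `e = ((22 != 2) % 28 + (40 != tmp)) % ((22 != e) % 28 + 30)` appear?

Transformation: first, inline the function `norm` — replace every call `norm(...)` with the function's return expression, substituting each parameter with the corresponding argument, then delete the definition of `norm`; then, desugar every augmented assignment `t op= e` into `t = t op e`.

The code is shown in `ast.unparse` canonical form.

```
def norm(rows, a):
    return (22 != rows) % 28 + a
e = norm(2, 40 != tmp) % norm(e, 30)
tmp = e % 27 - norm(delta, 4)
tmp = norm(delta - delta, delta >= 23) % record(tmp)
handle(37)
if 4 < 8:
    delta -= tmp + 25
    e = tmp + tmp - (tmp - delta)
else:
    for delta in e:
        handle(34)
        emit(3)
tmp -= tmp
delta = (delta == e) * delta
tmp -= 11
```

Transformed code:
e = ((22 != 2) % 28 + (40 != tmp)) % ((22 != e) % 28 + 30)
tmp = e % 27 - ((22 != delta) % 28 + 4)
tmp = ((22 != delta - delta) % 28 + (delta >= 23)) % record(tmp)
handle(37)
if 4 < 8:
    delta = delta - (tmp + 25)
    e = tmp + tmp - (tmp - delta)
else:
    for delta in e:
        handle(34)
        emit(3)
tmp = tmp - tmp
delta = (delta == e) * delta
tmp = tmp - 11

1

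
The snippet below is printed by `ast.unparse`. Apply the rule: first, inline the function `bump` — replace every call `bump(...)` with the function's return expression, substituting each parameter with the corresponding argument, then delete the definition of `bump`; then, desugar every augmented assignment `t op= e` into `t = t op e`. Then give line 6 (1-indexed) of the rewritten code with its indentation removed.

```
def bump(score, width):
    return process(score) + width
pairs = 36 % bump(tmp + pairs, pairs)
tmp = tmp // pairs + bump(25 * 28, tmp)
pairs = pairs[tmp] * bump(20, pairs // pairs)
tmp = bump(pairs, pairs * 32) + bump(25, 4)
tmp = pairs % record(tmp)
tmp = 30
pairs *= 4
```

Transformed code:
pairs = 36 % (process(tmp + pairs) + pairs)
tmp = tmp // pairs + (process(25 * 28) + tmp)
pairs = pairs[tmp] * (process(20) + pairs // pairs)
tmp = process(pairs) + pairs * 32 + (process(25) + 4)
tmp = pairs % record(tmp)
tmp = 30
pairs = pairs * 4

tmp = 30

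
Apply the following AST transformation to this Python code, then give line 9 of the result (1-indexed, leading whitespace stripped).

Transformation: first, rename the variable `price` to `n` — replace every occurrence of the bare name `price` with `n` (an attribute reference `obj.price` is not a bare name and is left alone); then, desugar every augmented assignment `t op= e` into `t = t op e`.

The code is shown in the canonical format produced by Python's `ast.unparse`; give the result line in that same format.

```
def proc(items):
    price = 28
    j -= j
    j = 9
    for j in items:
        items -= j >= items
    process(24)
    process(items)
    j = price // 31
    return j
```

Transformed code:
def proc(items):
    n = 28
    j = j - j
    j = 9
    for j in items:
        items = items - (j >= items)
    process(24)
    process(items)
    j = n // 31
    return j

j = n // 31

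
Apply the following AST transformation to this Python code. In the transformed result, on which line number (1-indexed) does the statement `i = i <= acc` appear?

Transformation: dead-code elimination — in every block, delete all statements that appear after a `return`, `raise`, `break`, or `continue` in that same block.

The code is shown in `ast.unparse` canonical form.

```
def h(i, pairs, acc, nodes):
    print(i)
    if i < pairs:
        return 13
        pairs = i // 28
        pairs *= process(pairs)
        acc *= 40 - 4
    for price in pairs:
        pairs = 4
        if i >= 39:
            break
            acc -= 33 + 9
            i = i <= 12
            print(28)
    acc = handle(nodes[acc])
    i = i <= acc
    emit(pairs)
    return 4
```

10

Transformed code:
def h(i, pairs, acc, nodes):
    print(i)
    if i < pairs:
        return 13
    for price in pairs:
        pairs = 4
        if i >= 39:
            break
    acc = handle(nodes[acc])
    i = i <= acc
    emit(pairs)
    return 4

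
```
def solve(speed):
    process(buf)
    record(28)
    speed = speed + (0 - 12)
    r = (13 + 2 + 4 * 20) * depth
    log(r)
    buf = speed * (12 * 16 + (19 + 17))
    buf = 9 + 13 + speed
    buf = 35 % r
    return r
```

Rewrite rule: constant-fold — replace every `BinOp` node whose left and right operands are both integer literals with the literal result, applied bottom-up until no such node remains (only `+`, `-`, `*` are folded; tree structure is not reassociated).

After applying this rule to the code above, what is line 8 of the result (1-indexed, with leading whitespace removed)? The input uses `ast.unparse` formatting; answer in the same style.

Transformed code:
def solve(speed):
    process(buf)
    record(28)
    speed = speed + -12
    r = 95 * depth
    log(r)
    buf = speed * 228
    buf = 22 + speed
    buf = 35 % r
    return r

buf = 22 + speed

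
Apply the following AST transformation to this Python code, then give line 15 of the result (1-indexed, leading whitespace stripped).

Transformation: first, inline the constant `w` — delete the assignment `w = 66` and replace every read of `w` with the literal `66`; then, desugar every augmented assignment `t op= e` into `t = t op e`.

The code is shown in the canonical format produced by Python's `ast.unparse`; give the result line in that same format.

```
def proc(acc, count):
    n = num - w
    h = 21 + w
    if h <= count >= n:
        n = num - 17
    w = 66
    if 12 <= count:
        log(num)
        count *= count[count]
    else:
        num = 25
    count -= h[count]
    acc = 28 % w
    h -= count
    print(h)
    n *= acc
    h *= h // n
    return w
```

Transformed code:
def proc(acc, count):
    n = num - 66
    h = 21 + 66
    if h <= count >= n:
        n = num - 17
    if 12 <= count:
        log(num)
        count = count * count[count]
    else:
        num = 25
    count = count - h[count]
    acc = 28 % 66
    h = h - count
    print(h)
    n = n * acc
    h = h * (h // n)
    return 66

n = n * acc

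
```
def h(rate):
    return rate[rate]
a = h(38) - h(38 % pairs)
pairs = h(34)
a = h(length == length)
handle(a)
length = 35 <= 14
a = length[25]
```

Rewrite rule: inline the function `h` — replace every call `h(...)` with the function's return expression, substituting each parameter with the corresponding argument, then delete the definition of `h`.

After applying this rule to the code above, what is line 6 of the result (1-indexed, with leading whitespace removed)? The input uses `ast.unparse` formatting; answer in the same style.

a = length[25]

Transformed code:
a = 38[38] - (38 % pairs)[38 % pairs]
pairs = 34[34]
a = (length == length)[length == length]
handle(a)
length = 35 <= 14
a = length[25]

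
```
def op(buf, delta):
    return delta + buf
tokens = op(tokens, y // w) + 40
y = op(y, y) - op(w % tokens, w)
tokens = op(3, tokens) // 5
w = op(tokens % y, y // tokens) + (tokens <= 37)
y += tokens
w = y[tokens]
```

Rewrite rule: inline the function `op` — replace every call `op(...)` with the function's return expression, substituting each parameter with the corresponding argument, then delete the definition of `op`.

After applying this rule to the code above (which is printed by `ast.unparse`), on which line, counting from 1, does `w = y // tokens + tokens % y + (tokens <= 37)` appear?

4

Transformed code:
tokens = y // w + tokens + 40
y = y + y - (w + w % tokens)
tokens = (tokens + 3) // 5
w = y // tokens + tokens % y + (tokens <= 37)
y += tokens
w = y[tokens]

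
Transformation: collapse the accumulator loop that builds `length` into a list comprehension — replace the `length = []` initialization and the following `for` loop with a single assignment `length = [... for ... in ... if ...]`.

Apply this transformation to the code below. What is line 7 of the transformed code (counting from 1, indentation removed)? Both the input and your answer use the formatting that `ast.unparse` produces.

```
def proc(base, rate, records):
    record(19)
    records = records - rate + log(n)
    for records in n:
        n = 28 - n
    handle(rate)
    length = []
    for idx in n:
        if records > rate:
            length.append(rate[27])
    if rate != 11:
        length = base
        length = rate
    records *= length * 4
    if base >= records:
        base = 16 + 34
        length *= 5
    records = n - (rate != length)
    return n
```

Transformed code:
def proc(base, rate, records):
    record(19)
    records = records - rate + log(n)
    for records in n:
        n = 28 - n
    handle(rate)
    length = [rate[27] for idx in n if records > rate]
    if rate != 11:
        length = base
        length = rate
    records *= length * 4
    if base >= records:
        base = 16 + 34
        length *= 5
    records = n - (rate != length)
    return n

length = [rate[27] for idx in n if records > rate]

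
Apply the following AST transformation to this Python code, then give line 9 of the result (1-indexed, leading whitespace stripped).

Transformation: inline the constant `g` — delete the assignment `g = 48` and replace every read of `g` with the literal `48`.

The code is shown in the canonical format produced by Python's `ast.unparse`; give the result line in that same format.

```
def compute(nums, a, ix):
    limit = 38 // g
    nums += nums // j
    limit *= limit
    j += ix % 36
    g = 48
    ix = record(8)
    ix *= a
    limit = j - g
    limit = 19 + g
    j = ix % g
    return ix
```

limit = 19 + 48

Transformed code:
def compute(nums, a, ix):
    limit = 38 // 48
    nums += nums // j
    limit *= limit
    j += ix % 36
    ix = record(8)
    ix *= a
    limit = j - 48
    limit = 19 + 48
    j = ix % 48
    return ix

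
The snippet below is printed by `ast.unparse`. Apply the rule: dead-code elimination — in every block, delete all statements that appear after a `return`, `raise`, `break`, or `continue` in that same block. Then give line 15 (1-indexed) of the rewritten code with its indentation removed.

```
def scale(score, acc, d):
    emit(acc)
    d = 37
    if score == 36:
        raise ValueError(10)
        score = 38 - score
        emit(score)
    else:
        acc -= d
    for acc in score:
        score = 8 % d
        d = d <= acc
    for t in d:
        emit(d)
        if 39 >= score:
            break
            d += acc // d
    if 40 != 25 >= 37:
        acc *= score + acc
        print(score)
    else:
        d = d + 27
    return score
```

if 40 != 25 >= 37:

Transformed code:
def scale(score, acc, d):
    emit(acc)
    d = 37
    if score == 36:
        raise ValueError(10)
    else:
        acc -= d
    for acc in score:
        score = 8 % d
        d = d <= acc
    for t in d:
        emit(d)
        if 39 >= score:
            break
    if 40 != 25 >= 37:
        acc *= score + acc
        print(score)
    else:
        d = d + 27
    return score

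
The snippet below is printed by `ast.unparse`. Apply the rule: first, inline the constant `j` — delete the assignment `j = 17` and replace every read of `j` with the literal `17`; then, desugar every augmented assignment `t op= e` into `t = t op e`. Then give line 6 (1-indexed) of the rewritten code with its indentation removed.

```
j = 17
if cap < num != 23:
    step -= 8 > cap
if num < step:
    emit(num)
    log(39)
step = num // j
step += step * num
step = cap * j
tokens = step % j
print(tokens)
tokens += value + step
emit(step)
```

Transformed code:
if cap < num != 23:
    step = step - (8 > cap)
if num < step:
    emit(num)
    log(39)
step = num // 17
step = step + step * num
step = cap * 17
tokens = step % 17
print(tokens)
tokens = tokens + (value + step)
emit(step)

step = num // 17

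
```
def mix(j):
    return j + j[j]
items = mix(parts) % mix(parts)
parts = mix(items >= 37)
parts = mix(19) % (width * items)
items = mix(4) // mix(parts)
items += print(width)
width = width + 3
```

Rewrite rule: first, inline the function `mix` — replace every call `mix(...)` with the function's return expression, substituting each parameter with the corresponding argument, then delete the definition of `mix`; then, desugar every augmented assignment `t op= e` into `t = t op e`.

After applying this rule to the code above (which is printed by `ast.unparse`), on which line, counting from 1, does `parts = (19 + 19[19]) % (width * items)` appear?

Transformed code:
items = (parts + parts[parts]) % (parts + parts[parts])
parts = (items >= 37) + (items >= 37)[items >= 37]
parts = (19 + 19[19]) % (width * items)
items = (4 + 4[4]) // (parts + parts[parts])
items = items + print(width)
width = width + 3

3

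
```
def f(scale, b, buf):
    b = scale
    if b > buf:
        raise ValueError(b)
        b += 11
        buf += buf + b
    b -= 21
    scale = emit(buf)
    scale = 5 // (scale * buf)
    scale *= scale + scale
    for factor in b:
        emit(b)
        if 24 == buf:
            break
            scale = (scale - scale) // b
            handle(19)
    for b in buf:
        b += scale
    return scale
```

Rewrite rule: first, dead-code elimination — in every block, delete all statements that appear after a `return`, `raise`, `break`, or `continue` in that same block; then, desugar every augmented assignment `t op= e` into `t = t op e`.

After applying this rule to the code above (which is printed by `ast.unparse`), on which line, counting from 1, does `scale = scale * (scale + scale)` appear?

8

Transformed code:
def f(scale, b, buf):
    b = scale
    if b > buf:
        raise ValueError(b)
    b = b - 21
    scale = emit(buf)
    scale = 5 // (scale * buf)
    scale = scale * (scale + scale)
    for factor in b:
        emit(b)
        if 24 == buf:
            break
    for b in buf:
        b = b + scale
    return scale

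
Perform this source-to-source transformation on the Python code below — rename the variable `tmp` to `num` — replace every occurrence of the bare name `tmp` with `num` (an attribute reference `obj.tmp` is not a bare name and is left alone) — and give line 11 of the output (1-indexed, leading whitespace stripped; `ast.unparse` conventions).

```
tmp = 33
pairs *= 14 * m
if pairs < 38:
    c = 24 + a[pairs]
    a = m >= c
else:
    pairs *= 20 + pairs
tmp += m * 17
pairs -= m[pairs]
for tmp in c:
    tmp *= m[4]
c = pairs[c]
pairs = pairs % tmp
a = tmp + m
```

num *= m[4]

Transformed code:
num = 33
pairs *= 14 * m
if pairs < 38:
    c = 24 + a[pairs]
    a = m >= c
else:
    pairs *= 20 + pairs
num += m * 17
pairs -= m[pairs]
for num in c:
    num *= m[4]
c = pairs[c]
pairs = pairs % num
a = num + m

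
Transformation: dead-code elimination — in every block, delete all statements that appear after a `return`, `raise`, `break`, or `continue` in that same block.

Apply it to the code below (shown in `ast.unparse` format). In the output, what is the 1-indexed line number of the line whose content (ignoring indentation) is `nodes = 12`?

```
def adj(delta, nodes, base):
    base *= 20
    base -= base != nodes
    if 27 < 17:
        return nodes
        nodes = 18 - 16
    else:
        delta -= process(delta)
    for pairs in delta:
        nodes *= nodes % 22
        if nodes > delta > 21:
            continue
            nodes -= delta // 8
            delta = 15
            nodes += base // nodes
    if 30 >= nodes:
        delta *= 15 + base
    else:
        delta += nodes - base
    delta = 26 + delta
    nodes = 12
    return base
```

17

Transformed code:
def adj(delta, nodes, base):
    base *= 20
    base -= base != nodes
    if 27 < 17:
        return nodes
    else:
        delta -= process(delta)
    for pairs in delta:
        nodes *= nodes % 22
        if nodes > delta > 21:
            continue
    if 30 >= nodes:
        delta *= 15 + base
    else:
        delta += nodes - base
    delta = 26 + delta
    nodes = 12
    return base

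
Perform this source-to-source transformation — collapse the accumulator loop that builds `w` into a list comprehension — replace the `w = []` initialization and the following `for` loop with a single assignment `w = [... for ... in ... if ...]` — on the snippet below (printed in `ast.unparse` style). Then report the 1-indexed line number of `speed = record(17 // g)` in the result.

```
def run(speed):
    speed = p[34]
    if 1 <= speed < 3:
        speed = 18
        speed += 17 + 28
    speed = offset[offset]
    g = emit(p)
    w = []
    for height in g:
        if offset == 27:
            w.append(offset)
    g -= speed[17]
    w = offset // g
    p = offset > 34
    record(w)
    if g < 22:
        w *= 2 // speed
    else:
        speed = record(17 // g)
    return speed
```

16

Transformed code:
def run(speed):
    speed = p[34]
    if 1 <= speed < 3:
        speed = 18
        speed += 17 + 28
    speed = offset[offset]
    g = emit(p)
    w = [offset for height in g if offset == 27]
    g -= speed[17]
    w = offset // g
    p = offset > 34
    record(w)
    if g < 22:
        w *= 2 // speed
    else:
        speed = record(17 // g)
    return speed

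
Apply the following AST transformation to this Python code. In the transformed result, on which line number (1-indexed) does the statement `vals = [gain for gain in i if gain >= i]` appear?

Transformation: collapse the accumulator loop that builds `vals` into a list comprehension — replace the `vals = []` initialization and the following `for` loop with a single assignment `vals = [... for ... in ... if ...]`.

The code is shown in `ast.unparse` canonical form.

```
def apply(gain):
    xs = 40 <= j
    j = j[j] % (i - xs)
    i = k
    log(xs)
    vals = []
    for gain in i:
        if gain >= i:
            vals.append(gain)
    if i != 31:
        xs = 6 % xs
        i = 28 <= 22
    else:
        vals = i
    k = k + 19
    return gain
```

6

Transformed code:
def apply(gain):
    xs = 40 <= j
    j = j[j] % (i - xs)
    i = k
    log(xs)
    vals = [gain for gain in i if gain >= i]
    if i != 31:
        xs = 6 % xs
        i = 28 <= 22
    else:
        vals = i
    k = k + 19
    return gain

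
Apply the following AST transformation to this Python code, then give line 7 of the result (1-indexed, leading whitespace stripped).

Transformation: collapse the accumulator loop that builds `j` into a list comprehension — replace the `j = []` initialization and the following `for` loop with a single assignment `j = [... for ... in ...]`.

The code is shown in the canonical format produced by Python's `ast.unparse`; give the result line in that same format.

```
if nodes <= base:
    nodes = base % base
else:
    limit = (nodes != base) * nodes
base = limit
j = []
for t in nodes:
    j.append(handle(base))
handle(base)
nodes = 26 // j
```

handle(base)

Transformed code:
if nodes <= base:
    nodes = base % base
else:
    limit = (nodes != base) * nodes
base = limit
j = [handle(base) for t in nodes]
handle(base)
nodes = 26 // j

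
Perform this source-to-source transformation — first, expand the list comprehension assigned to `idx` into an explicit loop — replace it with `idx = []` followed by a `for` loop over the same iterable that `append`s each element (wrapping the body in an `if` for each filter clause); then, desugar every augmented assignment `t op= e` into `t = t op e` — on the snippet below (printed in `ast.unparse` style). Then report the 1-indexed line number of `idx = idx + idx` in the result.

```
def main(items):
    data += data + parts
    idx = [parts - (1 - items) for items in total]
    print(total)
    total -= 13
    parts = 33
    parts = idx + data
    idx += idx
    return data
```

Transformed code:
def main(items):
    data = data + (data + parts)
    idx = []
    for items in total:
        idx.append(parts - (1 - items))
    print(total)
    total = total - 13
    parts = 33
    parts = idx + data
    idx = idx + idx
    return data

10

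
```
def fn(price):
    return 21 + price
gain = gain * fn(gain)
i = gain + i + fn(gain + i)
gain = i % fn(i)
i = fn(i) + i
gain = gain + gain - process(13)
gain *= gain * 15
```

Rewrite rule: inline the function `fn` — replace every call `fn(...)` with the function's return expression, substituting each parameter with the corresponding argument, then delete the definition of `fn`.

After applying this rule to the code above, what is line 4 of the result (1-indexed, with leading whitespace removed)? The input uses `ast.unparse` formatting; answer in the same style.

Transformed code:
gain = gain * (21 + gain)
i = gain + i + (21 + (gain + i))
gain = i % (21 + i)
i = 21 + i + i
gain = gain + gain - process(13)
gain *= gain * 15

i = 21 + i + i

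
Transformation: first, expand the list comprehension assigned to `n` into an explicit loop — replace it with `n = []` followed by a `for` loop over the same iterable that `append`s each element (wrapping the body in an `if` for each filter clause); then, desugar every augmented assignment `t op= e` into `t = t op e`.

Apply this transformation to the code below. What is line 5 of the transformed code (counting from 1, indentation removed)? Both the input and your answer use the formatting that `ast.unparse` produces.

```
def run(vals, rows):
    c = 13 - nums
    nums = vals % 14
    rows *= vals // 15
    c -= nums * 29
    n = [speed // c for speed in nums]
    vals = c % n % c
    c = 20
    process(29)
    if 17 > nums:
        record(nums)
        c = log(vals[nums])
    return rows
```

c = c - nums * 29

Transformed code:
def run(vals, rows):
    c = 13 - nums
    nums = vals % 14
    rows = rows * (vals // 15)
    c = c - nums * 29
    n = []
    for speed in nums:
        n.append(speed // c)
    vals = c % n % c
    c = 20
    process(29)
    if 17 > nums:
        record(nums)
        c = log(vals[nums])
    return rows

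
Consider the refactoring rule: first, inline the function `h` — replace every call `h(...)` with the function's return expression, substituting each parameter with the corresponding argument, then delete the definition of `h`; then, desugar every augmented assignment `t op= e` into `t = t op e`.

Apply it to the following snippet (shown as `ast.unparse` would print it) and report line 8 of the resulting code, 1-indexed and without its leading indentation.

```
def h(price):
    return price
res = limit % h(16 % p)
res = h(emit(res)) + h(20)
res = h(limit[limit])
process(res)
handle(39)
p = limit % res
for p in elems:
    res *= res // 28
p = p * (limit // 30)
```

res = res * (res // 28)

Transformed code:
res = limit % (16 % p)
res = emit(res) + 20
res = limit[limit]
process(res)
handle(39)
p = limit % res
for p in elems:
    res = res * (res // 28)
p = p * (limit // 30)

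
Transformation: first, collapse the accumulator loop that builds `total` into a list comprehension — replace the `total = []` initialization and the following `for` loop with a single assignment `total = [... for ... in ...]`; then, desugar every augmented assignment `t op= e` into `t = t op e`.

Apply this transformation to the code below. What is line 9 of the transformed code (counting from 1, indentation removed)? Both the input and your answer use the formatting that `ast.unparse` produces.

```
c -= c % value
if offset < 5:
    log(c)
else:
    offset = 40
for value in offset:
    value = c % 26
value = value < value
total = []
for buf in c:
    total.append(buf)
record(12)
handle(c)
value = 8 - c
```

Transformed code:
c = c - c % value
if offset < 5:
    log(c)
else:
    offset = 40
for value in offset:
    value = c % 26
value = value < value
total = [buf for buf in c]
record(12)
handle(c)
value = 8 - c

total = [buf for buf in c]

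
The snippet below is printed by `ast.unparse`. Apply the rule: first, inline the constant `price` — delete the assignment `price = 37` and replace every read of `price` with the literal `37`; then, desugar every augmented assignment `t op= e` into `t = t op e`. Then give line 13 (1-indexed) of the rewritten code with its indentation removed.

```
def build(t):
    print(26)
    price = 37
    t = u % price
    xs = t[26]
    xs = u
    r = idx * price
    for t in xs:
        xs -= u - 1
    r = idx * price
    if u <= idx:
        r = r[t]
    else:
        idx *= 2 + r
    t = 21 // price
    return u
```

idx = idx * (2 + r)

Transformed code:
def build(t):
    print(26)
    t = u % 37
    xs = t[26]
    xs = u
    r = idx * 37
    for t in xs:
        xs = xs - (u - 1)
    r = idx * 37
    if u <= idx:
        r = r[t]
    else:
        idx = idx * (2 + r)
    t = 21 // 37
    return u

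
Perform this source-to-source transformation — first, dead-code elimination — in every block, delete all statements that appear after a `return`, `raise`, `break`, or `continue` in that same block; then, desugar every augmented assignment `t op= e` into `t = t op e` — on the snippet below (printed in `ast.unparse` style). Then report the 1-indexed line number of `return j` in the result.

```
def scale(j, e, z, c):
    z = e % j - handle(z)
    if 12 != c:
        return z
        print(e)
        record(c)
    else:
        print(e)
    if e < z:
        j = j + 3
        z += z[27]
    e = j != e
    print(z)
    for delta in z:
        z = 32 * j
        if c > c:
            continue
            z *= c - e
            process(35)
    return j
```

16

Transformed code:
def scale(j, e, z, c):
    z = e % j - handle(z)
    if 12 != c:
        return z
    else:
        print(e)
    if e < z:
        j = j + 3
        z = z + z[27]
    e = j != e
    print(z)
    for delta in z:
        z = 32 * j
        if c > c:
            continue
    return j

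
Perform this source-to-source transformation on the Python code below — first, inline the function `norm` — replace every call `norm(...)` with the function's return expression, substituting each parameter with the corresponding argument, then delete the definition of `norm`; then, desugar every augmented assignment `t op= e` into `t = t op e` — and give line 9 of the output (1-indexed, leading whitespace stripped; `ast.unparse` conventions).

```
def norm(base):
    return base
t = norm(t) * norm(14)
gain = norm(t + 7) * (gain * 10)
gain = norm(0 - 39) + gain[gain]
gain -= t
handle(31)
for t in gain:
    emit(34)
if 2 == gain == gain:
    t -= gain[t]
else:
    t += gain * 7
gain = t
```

t = t - gain[t]

Transformed code:
t = t * 14
gain = (t + 7) * (gain * 10)
gain = 0 - 39 + gain[gain]
gain = gain - t
handle(31)
for t in gain:
    emit(34)
if 2 == gain == gain:
    t = t - gain[t]
else:
    t = t + gain * 7
gain = t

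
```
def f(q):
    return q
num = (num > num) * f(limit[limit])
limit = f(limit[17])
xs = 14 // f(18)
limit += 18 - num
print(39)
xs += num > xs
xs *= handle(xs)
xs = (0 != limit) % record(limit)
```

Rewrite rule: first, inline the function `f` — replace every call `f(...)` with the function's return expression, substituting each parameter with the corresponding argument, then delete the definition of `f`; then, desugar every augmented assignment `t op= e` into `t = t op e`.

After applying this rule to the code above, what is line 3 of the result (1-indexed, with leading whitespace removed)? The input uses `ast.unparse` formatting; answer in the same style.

xs = 14 // 18

Transformed code:
num = (num > num) * limit[limit]
limit = limit[17]
xs = 14 // 18
limit = limit + (18 - num)
print(39)
xs = xs + (num > xs)
xs = xs * handle(xs)
xs = (0 != limit) % record(limit)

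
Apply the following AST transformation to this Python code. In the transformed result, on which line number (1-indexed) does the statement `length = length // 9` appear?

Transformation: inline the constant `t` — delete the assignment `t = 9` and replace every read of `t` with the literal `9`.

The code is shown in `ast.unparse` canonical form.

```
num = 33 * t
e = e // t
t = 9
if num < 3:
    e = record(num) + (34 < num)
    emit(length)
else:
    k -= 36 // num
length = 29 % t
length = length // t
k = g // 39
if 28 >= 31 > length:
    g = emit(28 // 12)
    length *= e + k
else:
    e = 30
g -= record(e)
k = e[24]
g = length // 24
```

Transformed code:
num = 33 * 9
e = e // 9
if num < 3:
    e = record(num) + (34 < num)
    emit(length)
else:
    k -= 36 // num
length = 29 % 9
length = length // 9
k = g // 39
if 28 >= 31 > length:
    g = emit(28 // 12)
    length *= e + k
else:
    e = 30
g -= record(e)
k = e[24]
g = length // 24

9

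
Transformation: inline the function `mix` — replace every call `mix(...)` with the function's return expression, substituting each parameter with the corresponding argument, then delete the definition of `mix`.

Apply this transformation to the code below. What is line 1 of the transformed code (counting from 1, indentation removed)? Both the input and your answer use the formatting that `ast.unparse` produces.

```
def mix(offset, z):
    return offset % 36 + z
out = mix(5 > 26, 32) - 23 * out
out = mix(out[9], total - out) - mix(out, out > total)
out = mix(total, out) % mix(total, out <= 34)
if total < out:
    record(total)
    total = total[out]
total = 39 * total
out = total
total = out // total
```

Transformed code:
out = (5 > 26) % 36 + 32 - 23 * out
out = out[9] % 36 + (total - out) - (out % 36 + (out > total))
out = (total % 36 + out) % (total % 36 + (out <= 34))
if total < out:
    record(total)
    total = total[out]
total = 39 * total
out = total
total = out // total

out = (5 > 26) % 36 + 32 - 23 * out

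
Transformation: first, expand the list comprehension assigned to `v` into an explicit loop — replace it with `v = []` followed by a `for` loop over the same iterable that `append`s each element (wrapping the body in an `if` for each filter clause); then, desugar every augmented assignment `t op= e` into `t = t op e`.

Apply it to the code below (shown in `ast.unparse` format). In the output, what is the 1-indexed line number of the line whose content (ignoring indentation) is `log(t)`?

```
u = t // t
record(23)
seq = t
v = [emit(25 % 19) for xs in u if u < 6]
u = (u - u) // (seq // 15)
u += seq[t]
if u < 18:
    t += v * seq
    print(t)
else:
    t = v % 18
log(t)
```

15

Transformed code:
u = t // t
record(23)
seq = t
v = []
for xs in u:
    if u < 6:
        v.append(emit(25 % 19))
u = (u - u) // (seq // 15)
u = u + seq[t]
if u < 18:
    t = t + v * seq
    print(t)
else:
    t = v % 18
log(t)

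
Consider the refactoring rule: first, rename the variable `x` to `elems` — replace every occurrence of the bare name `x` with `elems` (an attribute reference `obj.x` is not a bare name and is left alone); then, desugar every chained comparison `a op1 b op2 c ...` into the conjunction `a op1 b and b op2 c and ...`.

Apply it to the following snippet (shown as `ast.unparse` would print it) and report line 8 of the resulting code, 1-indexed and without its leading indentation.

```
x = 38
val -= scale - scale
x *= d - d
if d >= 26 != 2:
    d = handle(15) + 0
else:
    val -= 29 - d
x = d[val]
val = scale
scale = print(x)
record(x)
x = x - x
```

Transformed code:
elems = 38
val -= scale - scale
elems *= d - d
if d >= 26 and 26 != 2:
    d = handle(15) + 0
else:
    val -= 29 - d
elems = d[val]
val = scale
scale = print(elems)
record(elems)
elems = elems - elems

elems = d[val]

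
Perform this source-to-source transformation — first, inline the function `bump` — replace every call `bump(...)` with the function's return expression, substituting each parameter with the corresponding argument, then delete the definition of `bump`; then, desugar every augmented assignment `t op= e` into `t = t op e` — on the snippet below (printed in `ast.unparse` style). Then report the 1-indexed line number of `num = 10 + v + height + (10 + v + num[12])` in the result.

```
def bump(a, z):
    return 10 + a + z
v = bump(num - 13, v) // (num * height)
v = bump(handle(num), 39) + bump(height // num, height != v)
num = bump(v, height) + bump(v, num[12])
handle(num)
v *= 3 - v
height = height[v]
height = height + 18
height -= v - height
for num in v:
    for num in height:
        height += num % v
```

Transformed code:
v = (10 + (num - 13) + v) // (num * height)
v = 10 + handle(num) + 39 + (10 + height // num + (height != v))
num = 10 + v + height + (10 + v + num[12])
handle(num)
v = v * (3 - v)
height = height[v]
height = height + 18
height = height - (v - height)
for num in v:
    for num in height:
        height = height + num % v

3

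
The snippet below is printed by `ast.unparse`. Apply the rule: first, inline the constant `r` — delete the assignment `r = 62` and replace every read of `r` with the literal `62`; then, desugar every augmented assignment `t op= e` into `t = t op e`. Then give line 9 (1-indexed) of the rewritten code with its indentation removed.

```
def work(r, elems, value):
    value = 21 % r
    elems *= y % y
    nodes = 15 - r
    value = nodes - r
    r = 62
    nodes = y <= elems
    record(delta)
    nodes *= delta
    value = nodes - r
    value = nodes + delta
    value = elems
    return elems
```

Transformed code:
def work(r, elems, value):
    value = 21 % 62
    elems = elems * (y % y)
    nodes = 15 - 62
    value = nodes - 62
    nodes = y <= elems
    record(delta)
    nodes = nodes * delta
    value = nodes - 62
    value = nodes + delta
    value = elems
    return elems

value = nodes - 62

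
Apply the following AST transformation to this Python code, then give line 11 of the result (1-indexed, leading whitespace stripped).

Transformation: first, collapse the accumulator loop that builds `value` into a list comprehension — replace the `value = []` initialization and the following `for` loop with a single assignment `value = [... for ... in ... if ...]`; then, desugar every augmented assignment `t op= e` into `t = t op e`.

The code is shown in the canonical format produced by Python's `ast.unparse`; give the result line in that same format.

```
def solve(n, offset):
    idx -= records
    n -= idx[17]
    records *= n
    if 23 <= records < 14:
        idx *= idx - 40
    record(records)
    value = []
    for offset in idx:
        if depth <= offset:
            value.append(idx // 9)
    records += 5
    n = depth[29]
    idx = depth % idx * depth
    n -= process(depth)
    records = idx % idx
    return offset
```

Transformed code:
def solve(n, offset):
    idx = idx - records
    n = n - idx[17]
    records = records * n
    if 23 <= records < 14:
        idx = idx * (idx - 40)
    record(records)
    value = [idx // 9 for offset in idx if depth <= offset]
    records = records + 5
    n = depth[29]
    idx = depth % idx * depth
    n = n - process(depth)
    records = idx % idx
    return offset

idx = depth % idx * depth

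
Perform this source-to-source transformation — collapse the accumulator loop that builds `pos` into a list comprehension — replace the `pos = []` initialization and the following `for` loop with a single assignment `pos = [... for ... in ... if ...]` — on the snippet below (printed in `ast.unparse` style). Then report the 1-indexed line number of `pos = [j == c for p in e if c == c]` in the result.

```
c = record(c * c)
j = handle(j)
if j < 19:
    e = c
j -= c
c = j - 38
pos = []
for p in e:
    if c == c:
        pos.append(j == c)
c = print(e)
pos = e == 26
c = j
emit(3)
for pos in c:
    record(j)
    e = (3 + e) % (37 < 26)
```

7

Transformed code:
c = record(c * c)
j = handle(j)
if j < 19:
    e = c
j -= c
c = j - 38
pos = [j == c for p in e if c == c]
c = print(e)
pos = e == 26
c = j
emit(3)
for pos in c:
    record(j)
    e = (3 + e) % (37 < 26)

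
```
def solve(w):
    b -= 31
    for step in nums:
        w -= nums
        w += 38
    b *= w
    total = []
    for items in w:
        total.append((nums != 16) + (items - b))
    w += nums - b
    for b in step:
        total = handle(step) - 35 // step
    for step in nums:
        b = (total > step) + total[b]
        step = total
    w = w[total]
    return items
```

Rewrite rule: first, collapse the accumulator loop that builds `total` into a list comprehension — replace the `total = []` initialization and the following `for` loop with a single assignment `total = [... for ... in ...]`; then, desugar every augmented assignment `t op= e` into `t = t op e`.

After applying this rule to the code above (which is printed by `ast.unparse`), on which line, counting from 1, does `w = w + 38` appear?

5

Transformed code:
def solve(w):
    b = b - 31
    for step in nums:
        w = w - nums
        w = w + 38
    b = b * w
    total = [(nums != 16) + (items - b) for items in w]
    w = w + (nums - b)
    for b in step:
        total = handle(step) - 35 // step
    for step in nums:
        b = (total > step) + total[b]
        step = total
    w = w[total]
    return items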